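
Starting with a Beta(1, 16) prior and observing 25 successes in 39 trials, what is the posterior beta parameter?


Posterior beta = prior beta + failures
Failures = 39 - 25 = 14
beta_post = 16 + 14 = 30

30


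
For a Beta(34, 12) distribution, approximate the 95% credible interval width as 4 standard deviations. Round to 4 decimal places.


Variance of Beta(a,b) = ab / ((a+b)^2 * (a+b+1))
= 34*12 / ((46)^2 * 47)
= 0.0041
SD = sqrt(0.0041) = 0.0641
Width = 4 * SD = 0.2562

0.2562


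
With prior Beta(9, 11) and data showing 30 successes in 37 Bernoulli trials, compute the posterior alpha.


Conjugate update: alpha_posterior = alpha_prior + k
= 9 + 30 = 39

39


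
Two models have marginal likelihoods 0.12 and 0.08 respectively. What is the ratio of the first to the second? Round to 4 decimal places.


Evidence ratio = 0.12 / 0.08
= 1.5

1.5


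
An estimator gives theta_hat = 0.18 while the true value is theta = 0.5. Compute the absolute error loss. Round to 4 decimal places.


The absolute error loss is |theta_hat - theta|
= |0.18 - 0.5|
= 0.32

0.32


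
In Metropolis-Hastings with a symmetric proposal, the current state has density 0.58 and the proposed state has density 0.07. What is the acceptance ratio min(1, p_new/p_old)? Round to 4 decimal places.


Ratio = p_new / p_old = 0.07 / 0.58 = 0.1207
Acceptance = min(1, 0.1207) = 0.1207

0.1207


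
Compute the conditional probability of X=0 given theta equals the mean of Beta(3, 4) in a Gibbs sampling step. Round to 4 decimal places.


Mean of Beta(3, 4) = 0.4286
P(X=0 | theta=0.4286) = 0.5714

0.5714


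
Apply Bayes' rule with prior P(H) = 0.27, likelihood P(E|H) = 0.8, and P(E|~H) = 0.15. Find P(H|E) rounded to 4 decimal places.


Step 1: Compute marginal P(E) = P(E|H)P(H) + P(E|~H)P(~H)
= 0.8*0.27 + 0.15*0.73 = 0.3255
Step 2: P(H|E) = P(E|H)P(H)/P(E) = 0.216/0.3255
= 0.6636

0.6636


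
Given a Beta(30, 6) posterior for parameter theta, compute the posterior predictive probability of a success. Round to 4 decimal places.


For a Beta-Bernoulli model, the predictive probability is the mean:
P(success) = 30/(30+6) = 30/36 = 0.8333

0.8333


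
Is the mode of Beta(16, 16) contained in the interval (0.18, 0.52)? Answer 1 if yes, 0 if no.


Mode = (a-1)/(a+b-2) = 15/30 = 0.5
Interval: (0.18, 0.52)
Contains mode? 1

1


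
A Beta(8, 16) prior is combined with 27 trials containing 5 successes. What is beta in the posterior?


In conjugate updating:
beta_posterior = beta_prior + (n - k)
= 16 + (27 - 5)
= 16 + 22 = 38

38


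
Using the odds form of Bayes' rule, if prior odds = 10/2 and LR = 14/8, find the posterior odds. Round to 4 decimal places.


Bayes' rule in odds form: posterior odds = prior odds * LR
= (10 * 14) / (2 * 8)
= 140/16 = 8.75

8.75


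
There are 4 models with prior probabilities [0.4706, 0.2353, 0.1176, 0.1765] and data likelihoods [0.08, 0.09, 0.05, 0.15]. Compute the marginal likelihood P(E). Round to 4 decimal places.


P(E) = sum over models of P(M_i) * P(E|M_i)
= 0.4706*0.08 + 0.2353*0.09 + 0.1176*0.05 + 0.1765*0.15
= 0.0912

0.0912


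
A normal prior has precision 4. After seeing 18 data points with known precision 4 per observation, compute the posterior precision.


In the conjugate normal model, precisions add:
tau_posterior = tau_prior + n * tau_data
= 4 + 18*4 = 76

76


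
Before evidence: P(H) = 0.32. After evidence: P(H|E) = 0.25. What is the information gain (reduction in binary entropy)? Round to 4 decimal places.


Prior entropy = 0.9044
Posterior entropy = 0.8113
Information gain = 0.9044 - 0.8113 = 0.0931

0.0931


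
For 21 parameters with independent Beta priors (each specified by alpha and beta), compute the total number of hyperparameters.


A Beta prior has 2 hyperparameters per parameter.
Total = 21 * 2 = 42

42


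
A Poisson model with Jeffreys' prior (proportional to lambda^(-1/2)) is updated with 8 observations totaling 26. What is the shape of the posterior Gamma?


Posterior = Gamma(0.5 + S, n)
= Gamma(0.5 + 26, 8)
Posterior shape = 0.5 + S = 0.5 + 26 = 26.5

26.5


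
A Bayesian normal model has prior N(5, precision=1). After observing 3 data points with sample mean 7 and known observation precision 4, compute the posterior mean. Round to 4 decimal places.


Posterior mean = (prior_precision * prior_mean + n * data_precision * data_mean) / (prior_precision + n * data_precision)
Numerator = 1*5 + 3*4*7 = 89
Denominator = 1 + 3*4 = 13
Posterior mean = 6.8462

6.8462


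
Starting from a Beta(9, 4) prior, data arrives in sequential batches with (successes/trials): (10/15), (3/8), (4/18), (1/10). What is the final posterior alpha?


In sequential Bayesian updating, we sum all successes.
Total successes = 18
Final alpha = 9 + 18 = 27

27


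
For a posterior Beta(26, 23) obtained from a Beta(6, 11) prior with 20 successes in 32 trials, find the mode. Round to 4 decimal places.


Mode = (alpha - 1) / (alpha + beta - 2)
= 25 / 47
= 0.5319

0.5319


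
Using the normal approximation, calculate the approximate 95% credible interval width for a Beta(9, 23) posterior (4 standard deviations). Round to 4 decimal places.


Var(Beta) = 9*23/(32^2 * 33) = 0.0061
SD = 0.0783
Width ~ 4*SD = 0.3131

0.3131


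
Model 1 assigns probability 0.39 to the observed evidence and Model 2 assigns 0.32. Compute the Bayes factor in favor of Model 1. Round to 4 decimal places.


BF = P(data|M1) / P(data|M2)
= 0.39 / 0.32 = 1.2188

1.2188


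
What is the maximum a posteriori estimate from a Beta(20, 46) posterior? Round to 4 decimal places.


The MAP estimate equals the mode of the distribution.
Mode of Beta(a,b) = (a-1)/(a+b-2)
= 19/64
= 0.2969

0.2969


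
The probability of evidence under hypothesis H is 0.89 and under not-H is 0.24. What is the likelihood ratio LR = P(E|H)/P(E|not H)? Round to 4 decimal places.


LR = 0.89 / 0.24
= 3.7083

3.7083


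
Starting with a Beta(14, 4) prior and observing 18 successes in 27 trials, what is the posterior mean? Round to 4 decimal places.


Posterior parameters: alpha = 14 + 18 = 32
beta = 4 + 9 = 13
Posterior mean = alpha / (alpha + beta) = 32 / 45
= 0.7111

0.7111


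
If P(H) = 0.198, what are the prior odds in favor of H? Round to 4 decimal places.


Prior odds = P(H) / (1 - P(H))
= 0.198 / 0.802
= 0.2469

0.2469


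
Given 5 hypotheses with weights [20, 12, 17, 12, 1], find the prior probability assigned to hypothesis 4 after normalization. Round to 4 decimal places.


To normalize, divide each weight by the sum of all weights.
Sum = 62
Prior(H4) = 12/62 = 0.1935

0.1935


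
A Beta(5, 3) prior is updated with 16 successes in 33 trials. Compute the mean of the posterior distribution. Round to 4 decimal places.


After update: Beta(21, 20)
Mean = 21 / (21 + 20) = 21 / 41
= 0.5122

0.5122


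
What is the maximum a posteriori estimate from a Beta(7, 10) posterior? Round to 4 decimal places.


The MAP estimate equals the mode of the distribution.
Mode of Beta(a,b) = (a-1)/(a+b-2)
= 6/15
= 0.4

0.4


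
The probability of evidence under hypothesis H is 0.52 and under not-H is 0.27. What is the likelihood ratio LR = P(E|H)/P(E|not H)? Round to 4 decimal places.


LR = 0.52 / 0.27
= 1.9259

1.9259


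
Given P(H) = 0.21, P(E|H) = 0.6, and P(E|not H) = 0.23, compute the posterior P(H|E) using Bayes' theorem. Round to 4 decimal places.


By Bayes' theorem: P(H|E) = P(E|H)*P(H) / P(E)
P(E) = P(E|H)*P(H) + P(E|not H)*P(not H)
P(E) = 0.6*0.21 + 0.23*0.79 = 0.3077
P(H|E) = 0.6*0.21 / 0.3077 = 0.4095

0.4095


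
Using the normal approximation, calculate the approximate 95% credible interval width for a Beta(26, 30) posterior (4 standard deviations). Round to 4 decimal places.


Var(Beta) = 26*30/(56^2 * 57) = 0.0044
SD = 0.0661
Width ~ 4*SD = 0.2642

0.2642


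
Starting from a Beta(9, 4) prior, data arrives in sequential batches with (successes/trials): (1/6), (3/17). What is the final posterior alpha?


In sequential Bayesian updating, we sum all successes.
Total successes = 4
Final alpha = 9 + 4 = 13

13


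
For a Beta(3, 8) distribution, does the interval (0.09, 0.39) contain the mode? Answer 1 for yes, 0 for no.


Mode of Beta(a,b) = (a-1)/(a+b-2)
= (3-1)/(3+8-2) = 0.2222
Check: 0.09 <= 0.2222 <= 0.39?
Result: 1

1


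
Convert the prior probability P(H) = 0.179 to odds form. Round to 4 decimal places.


P(not H) = 1 - 0.179 = 0.821
Odds = 0.179 / 0.821 = 0.218

0.218


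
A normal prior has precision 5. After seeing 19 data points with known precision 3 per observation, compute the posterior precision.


In the conjugate normal model, precisions add:
tau_posterior = tau_prior + n * tau_data
= 5 + 19*3 = 62

62


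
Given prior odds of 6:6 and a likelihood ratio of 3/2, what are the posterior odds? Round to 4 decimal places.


Posterior odds = prior odds * LR
Prior odds = 6/6 = 1.0
LR = 3/2 = 1.5
Posterior odds = 1.0 * 1.5 = 1.5

1.5


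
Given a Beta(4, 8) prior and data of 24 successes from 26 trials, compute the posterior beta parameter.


Number of failures = 26 - 24 = 2
Posterior beta = 8 + 2 = 10

10


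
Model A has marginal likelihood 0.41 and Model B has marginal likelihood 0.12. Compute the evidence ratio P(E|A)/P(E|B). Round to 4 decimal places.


Evidence ratio = P(E|A) / P(E|B)
= 0.41 / 0.12
= 3.4167

3.4167


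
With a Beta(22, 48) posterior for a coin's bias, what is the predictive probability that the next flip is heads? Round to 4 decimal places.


The predictive probability equals the posterior mean.
P(next = heads) = alpha / (alpha + beta)
= 22 / 70 = 0.3143

0.3143


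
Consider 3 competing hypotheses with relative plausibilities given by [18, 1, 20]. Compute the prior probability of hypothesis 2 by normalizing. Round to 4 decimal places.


Sum of weights = 18 + 1 + 20 = 39
Normalized prior for H2 = 1 / 39
= 0.0256

0.0256


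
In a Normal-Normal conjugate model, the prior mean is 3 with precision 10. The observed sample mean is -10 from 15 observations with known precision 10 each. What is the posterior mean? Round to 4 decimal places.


Posterior precision = tau0 + n*tau = 10 + 15*10 = 160
Posterior mean = (tau0*mu0 + n*tau*xbar) / posterior_precision
= (10*3 + 15*10*-10) / 160
= -1470 / 160 = -9.1875

-9.1875


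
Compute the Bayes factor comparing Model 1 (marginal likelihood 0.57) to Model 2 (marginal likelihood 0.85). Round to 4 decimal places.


BF12 = marginal likelihood of M1 / marginal likelihood of M2
= 0.57/0.85
= 0.6706

0.6706


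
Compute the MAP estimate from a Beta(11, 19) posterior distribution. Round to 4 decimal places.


MAP = mode of Beta distribution
= (alpha - 1)/(alpha + beta - 2)
= (11-1)/(11+19-2)
= 10/28 = 0.3571

0.3571


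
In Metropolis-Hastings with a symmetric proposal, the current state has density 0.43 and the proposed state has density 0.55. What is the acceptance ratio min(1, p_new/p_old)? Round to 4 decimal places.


Ratio = p_new / p_old = 0.55 / 0.43 = 1.2791
Acceptance = min(1, 1.2791) = 1.0

1.0


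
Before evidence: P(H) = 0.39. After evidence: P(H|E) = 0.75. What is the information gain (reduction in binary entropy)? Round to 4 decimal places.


Prior entropy = 0.9648
Posterior entropy = 0.8113
Information gain = 0.9648 - 0.8113 = 0.1535

0.1535


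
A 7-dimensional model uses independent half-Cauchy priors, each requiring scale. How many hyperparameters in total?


Per parameter: 1 (scale).
Total = 7 * 1 = 7

7


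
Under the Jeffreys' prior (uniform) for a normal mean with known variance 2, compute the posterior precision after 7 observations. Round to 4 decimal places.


Prior precision = 0 (flat prior).
Post. prec. = 0 + n/var = 7/2 = 3.5

3.5


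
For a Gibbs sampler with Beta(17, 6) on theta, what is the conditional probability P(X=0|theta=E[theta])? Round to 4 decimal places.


E[theta] = 17/(17+6) = 0.7391
P(X=0|theta) = 1 - theta = 0.2609

0.2609


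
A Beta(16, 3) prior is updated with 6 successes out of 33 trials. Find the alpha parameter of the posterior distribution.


In the Beta-Binomial conjugate update:
alpha_post = alpha_prior + successes
= 16 + 6
= 22

22


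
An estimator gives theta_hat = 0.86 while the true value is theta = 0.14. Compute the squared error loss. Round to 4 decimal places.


The squared error loss is (theta_hat - theta)^2
= (0.86 - 0.14)^2
= (0.72)^2 = 0.5184

0.5184


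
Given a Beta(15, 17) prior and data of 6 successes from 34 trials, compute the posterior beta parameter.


Number of failures = 34 - 6 = 28
Posterior beta = 17 + 28 = 45

45


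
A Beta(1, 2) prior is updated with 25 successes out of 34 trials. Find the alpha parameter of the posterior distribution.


In the Beta-Binomial conjugate update:
alpha_post = alpha_prior + successes
= 1 + 25
= 26

26


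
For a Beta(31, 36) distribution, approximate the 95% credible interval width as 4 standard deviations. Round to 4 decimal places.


Variance of Beta(a,b) = ab / ((a+b)^2 * (a+b+1))
= 31*36 / ((67)^2 * 68)
= 0.0037
SD = sqrt(0.0037) = 0.0605
Width = 4 * SD = 0.2419

0.2419


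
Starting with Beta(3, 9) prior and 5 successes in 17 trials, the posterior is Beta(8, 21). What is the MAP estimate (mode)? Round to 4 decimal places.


The mode of Beta(a, b) when a > 1 and b > 1 is (a-1)/(a+b-2)
= (8 - 1) / (8 + 21 - 2)
= 7 / 27
= 0.2593

0.2593


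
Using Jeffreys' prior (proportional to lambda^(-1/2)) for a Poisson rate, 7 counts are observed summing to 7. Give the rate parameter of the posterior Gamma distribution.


Conjugate update: Gamma(prior_shape + S, prior_rate + n).
Prior shape = 0.5, prior rate = 0.
Posterior rate = 0 + n = 7

7.0


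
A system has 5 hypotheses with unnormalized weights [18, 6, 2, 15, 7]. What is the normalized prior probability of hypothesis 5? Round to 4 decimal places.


The normalized prior is the weight divided by the total.
Total weight = 48
P(H5) = 7 / 48 = 0.1458

0.1458


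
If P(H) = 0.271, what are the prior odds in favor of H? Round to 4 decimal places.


Prior odds = P(H) / (1 - P(H))
= 0.271 / 0.729
= 0.3717

0.3717


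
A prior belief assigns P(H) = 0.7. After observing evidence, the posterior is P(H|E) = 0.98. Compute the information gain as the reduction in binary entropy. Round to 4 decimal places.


H(prior) = -0.7*log2(0.7) - 0.3*log2(0.3)
= 0.8813
H(post) = -0.98*log2(0.98) - 0.02*log2(0.02)
= 0.1414
IG = 0.8813 - 0.1414 = 0.7399

0.7399


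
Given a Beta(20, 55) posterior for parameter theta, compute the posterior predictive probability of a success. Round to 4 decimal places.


For a Beta-Bernoulli model, the predictive probability is the mean:
P(success) = 20/(20+55) = 20/75 = 0.2667

0.2667


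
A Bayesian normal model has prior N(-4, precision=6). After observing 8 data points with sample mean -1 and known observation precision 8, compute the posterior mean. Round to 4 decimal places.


Posterior mean = (prior_precision * prior_mean + n * data_precision * data_mean) / (prior_precision + n * data_precision)
Numerator = 6*-4 + 8*8*-1 = -88
Denominator = 6 + 8*8 = 70
Posterior mean = -1.2571

-1.2571


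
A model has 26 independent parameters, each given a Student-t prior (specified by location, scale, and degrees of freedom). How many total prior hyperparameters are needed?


Each Student-t prior needs 3 hyperparameters (location, scale, and degrees of freedom).
Total = 3 * 26 = 78

78


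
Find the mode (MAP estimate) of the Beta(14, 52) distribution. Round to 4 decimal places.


For Beta(a,b) with a,b > 1:
Mode = (a-1)/(a+b-2) = (14-1)/(66-2)
= 13/64 = 0.2031

0.2031


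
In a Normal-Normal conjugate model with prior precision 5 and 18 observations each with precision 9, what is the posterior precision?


Posterior precision = prior precision + n * observation precision
= 5 + 18 * 9
= 5 + 162 = 167

167


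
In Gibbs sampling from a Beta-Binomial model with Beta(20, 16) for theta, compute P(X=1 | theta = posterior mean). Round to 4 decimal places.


Posterior mean = alpha/(alpha+beta) = 20/36 = 0.5556
P(X=1|theta=mean) = theta = 0.5556

0.5556


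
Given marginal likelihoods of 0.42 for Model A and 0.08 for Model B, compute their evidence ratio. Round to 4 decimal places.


Ratio = ML(A) / ML(B) = 0.42/0.08
= 5.25

5.25


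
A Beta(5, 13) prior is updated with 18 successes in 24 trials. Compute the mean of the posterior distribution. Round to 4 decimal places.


After update: Beta(23, 19)
Mean = 23 / (23 + 19) = 23 / 42
= 0.5476

0.5476


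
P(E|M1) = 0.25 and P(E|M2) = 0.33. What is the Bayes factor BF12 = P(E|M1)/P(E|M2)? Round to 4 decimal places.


Bayes factor BF12 = P(E|M1) / P(E|M2)
= 0.25 / 0.33
= 0.7576

0.7576


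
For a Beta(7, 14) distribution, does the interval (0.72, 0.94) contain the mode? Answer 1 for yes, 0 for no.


Mode of Beta(a,b) = (a-1)/(a+b-2)
= (7-1)/(7+14-2) = 0.3158
Check: 0.72 <= 0.3158 <= 0.94?
Result: 0

0


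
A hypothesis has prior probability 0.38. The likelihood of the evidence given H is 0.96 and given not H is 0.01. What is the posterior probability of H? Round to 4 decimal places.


Using Bayes' theorem:
P(E) = 0.38 * 0.96 + 0.62 * 0.01
P(E) = 0.371
P(H|E) = (0.38 * 0.96) / 0.371 = 0.9833

0.9833


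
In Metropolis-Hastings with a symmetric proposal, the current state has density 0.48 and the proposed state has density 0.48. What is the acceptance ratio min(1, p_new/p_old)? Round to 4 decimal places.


Ratio = p_new / p_old = 0.48 / 0.48 = 1.0
Acceptance = min(1, 1.0) = 1.0

1.0


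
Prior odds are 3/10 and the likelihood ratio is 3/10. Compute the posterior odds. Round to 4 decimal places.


Posterior odds = prior odds * likelihood ratio
= (3/10) * (3/10)
= 9 / 100
= 0.09

0.09


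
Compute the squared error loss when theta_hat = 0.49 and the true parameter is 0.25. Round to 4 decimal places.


L = (theta_hat - theta_true)^2
= (0.49 - 0.25)^2
= 0.24^2 = 0.0576

0.0576


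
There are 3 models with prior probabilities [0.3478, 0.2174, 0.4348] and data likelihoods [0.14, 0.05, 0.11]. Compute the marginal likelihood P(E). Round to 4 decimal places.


P(E) = sum over models of P(M_i) * P(E|M_i)
= 0.3478*0.14 + 0.2174*0.05 + 0.4348*0.11
= 0.1074

0.1074


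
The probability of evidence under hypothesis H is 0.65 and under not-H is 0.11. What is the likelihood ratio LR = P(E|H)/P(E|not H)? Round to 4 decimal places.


LR = 0.65 / 0.11
= 5.9091

5.9091


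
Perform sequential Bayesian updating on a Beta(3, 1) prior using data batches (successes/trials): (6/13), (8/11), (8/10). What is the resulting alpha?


Accumulate successes: 22
Posterior alpha = prior alpha + sum of successes
= 3 + 22 = 25

25


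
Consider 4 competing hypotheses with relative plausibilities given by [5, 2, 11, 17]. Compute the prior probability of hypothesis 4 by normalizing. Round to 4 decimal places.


Sum of weights = 5 + 2 + 11 + 17 = 35
Normalized prior for H4 = 17 / 35
= 0.4857

0.4857


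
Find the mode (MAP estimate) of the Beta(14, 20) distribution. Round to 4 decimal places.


For Beta(a,b) with a,b > 1:
Mode = (a-1)/(a+b-2) = (14-1)/(34-2)
= 13/32 = 0.4062

0.4062


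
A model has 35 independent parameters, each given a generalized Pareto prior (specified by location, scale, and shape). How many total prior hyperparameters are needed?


Each generalized Pareto prior needs 3 hyperparameters (location, scale, and shape).
Total = 3 * 35 = 105

105


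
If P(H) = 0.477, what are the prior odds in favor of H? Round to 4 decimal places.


Prior odds = P(H) / (1 - P(H))
= 0.477 / 0.523
= 0.912

0.912


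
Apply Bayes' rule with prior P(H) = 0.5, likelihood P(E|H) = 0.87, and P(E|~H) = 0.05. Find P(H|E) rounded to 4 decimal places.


Step 1: Compute marginal P(E) = P(E|H)P(H) + P(E|~H)P(~H)
= 0.87*0.5 + 0.05*0.5 = 0.46
Step 2: P(H|E) = P(E|H)P(H)/P(E) = 0.435/0.46
= 0.9457

0.9457


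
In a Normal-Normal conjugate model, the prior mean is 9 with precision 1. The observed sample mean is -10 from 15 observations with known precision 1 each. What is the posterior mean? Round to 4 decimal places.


Posterior precision = tau0 + n*tau = 1 + 15*1 = 16
Posterior mean = (tau0*mu0 + n*tau*xbar) / posterior_precision
= (1*9 + 15*1*-10) / 16
= -141 / 16 = -8.8125

-8.8125


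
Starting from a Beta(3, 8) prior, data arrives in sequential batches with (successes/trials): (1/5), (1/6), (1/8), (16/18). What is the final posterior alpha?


In sequential Bayesian updating, we sum all successes.
Total successes = 19
Final alpha = 3 + 19 = 22

22


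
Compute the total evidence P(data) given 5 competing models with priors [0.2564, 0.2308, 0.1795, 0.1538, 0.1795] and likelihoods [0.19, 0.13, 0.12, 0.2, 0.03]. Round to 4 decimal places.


Marginal likelihood = sum P(model_i) * P(data|model_i)
Model 1: 0.2564 * 0.19 = 0.0487
Model 2: 0.2308 * 0.13 = 0.03
Model 3: 0.1795 * 0.12 = 0.0215
Model 4: 0.1538 * 0.2 = 0.0308
Model 5: 0.1795 * 0.03 = 0.0054
Total = 0.1364

0.1364


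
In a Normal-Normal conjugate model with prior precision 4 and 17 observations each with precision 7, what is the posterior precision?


Posterior precision = prior precision + n * observation precision
= 4 + 17 * 7
= 4 + 119 = 123

123


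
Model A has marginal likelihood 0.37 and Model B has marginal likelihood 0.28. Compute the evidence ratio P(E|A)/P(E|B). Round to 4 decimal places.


Evidence ratio = P(E|A) / P(E|B)
= 0.37 / 0.28
= 1.3214

1.3214


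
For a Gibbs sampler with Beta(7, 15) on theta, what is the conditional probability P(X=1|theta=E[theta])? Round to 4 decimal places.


E[theta] = 7/(7+15) = 0.3182
P(X=1|theta) = theta = 0.3182

0.3182


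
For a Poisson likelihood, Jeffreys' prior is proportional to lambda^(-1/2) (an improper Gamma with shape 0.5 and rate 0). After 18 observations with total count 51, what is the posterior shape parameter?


Jeffreys' prior for Poisson is proportional to lambda^(-1/2).
Posterior is Gamma(0.5 + S, 0 + n) = Gamma(0.5 + 51, 18).
Posterior shape = 0.5 + S = 0.5 + 51 = 51.5

51.5


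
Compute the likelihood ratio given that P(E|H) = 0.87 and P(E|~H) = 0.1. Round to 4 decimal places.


LR = P(E|H) / P(E|~H)
= 0.87 / 0.1 = 8.7

8.7


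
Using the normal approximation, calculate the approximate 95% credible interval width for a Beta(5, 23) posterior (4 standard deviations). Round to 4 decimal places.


Var(Beta) = 5*23/(28^2 * 29) = 0.0051
SD = 0.0711
Width ~ 4*SD = 0.2845

0.2845


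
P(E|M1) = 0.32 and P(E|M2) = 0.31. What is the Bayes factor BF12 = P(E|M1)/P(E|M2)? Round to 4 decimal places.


Bayes factor BF12 = P(E|M1) / P(E|M2)
= 0.32 / 0.31
= 1.0323

1.0323


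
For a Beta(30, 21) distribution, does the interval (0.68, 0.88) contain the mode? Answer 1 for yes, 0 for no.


Mode of Beta(a,b) = (a-1)/(a+b-2)
= (30-1)/(30+21-2) = 0.5918
Check: 0.68 <= 0.5918 <= 0.88?
Result: 0

0


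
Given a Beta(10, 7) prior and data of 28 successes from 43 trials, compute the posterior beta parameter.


Number of failures = 43 - 28 = 15
Posterior beta = 7 + 15 = 22

22


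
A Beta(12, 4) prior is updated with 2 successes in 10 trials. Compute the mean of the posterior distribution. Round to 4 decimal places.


After update: Beta(14, 12)
Mean = 14 / (14 + 12) = 14 / 26
= 0.5385

0.5385


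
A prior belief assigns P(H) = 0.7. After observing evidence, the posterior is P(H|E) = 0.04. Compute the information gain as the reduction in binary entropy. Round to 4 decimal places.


H(prior) = -0.7*log2(0.7) - 0.3*log2(0.3)
= 0.8813
H(post) = -0.04*log2(0.04) - 0.96*log2(0.96)
= 0.2423
IG = 0.8813 - 0.2423 = 0.639

0.639


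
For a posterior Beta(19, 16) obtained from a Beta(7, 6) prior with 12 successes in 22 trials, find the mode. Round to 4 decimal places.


Mode = (alpha - 1) / (alpha + beta - 2)
= 18 / 33
= 0.5455

0.5455


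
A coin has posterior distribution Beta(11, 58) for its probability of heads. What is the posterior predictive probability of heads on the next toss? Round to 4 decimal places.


Posterior predictive = E[theta] = alpha/(alpha+beta)
= 11/69
= 0.1594

0.1594


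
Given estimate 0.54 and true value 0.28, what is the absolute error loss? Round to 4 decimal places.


Absolute error = |estimate - true|
= |0.26| = 0.26

0.26


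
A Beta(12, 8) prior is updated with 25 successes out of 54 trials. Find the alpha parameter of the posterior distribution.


In the Beta-Binomial conjugate update:
alpha_post = alpha_prior + successes
= 12 + 25
= 37

37


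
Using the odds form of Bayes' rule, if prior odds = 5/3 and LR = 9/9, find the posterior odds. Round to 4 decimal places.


Bayes' rule in odds form: posterior odds = prior odds * LR
= (5 * 9) / (3 * 9)
= 45/27 = 1.6667

1.6667


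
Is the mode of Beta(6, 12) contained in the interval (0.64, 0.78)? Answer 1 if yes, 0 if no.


Mode = (a-1)/(a+b-2) = 5/16 = 0.3125
Interval: (0.64, 0.78)
Contains mode? 0

0


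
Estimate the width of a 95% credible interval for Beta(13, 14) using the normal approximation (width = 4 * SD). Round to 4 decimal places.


For Beta(a,b): Var = ab/((a+b)^2(a+b+1))
Var = 0.0089, SD = 0.0944
Approximate 95% CI width = 4 * 0.0944 = 0.3777

0.3777


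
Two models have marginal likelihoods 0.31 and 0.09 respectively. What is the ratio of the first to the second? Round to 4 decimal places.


Evidence ratio = 0.31 / 0.09
= 3.4444

3.4444


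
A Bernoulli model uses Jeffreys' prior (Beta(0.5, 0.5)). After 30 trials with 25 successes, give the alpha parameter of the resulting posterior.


Posterior = Beta(prior_alpha + successes, prior_beta + failures)
= Beta(0.5 + 25, 0.5 + 5)
Posterior alpha = 0.5 + k = 0.5 + 25 = 25.5

25.5


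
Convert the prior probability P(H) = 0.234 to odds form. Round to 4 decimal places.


P(not H) = 1 - 0.234 = 0.766
Odds = 0.234 / 0.766 = 0.3055

0.3055


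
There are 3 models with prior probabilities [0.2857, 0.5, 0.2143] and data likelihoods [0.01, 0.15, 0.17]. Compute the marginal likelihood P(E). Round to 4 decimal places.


P(E) = sum over models of P(M_i) * P(E|M_i)
= 0.2857*0.01 + 0.5*0.15 + 0.2143*0.17
= 0.1143

0.1143


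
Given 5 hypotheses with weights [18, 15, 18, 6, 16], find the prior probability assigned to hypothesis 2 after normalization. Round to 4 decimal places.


To normalize, divide each weight by the sum of all weights.
Sum = 73
Prior(H2) = 15/73 = 0.2055

0.2055


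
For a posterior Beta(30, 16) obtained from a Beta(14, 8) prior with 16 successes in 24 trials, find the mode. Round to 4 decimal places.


Mode = (alpha - 1) / (alpha + beta - 2)
= 29 / 44
= 0.6591

0.6591


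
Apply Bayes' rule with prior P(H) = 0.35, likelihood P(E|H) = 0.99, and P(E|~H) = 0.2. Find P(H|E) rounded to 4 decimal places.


Step 1: Compute marginal P(E) = P(E|H)P(H) + P(E|~H)P(~H)
= 0.99*0.35 + 0.2*0.65 = 0.4765
Step 2: P(H|E) = P(E|H)P(H)/P(E) = 0.3465/0.4765
= 0.7272

0.7272


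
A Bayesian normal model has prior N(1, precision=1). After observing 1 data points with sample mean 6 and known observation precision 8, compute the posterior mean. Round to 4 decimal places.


Posterior mean = (prior_precision * prior_mean + n * data_precision * data_mean) / (prior_precision + n * data_precision)
Numerator = 1*1 + 1*8*6 = 49
Denominator = 1 + 1*8 = 9
Posterior mean = 5.4444

5.4444


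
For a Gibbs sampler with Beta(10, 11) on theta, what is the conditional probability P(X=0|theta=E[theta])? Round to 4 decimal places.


E[theta] = 10/(10+11) = 0.4762
P(X=0|theta) = 1 - theta = 0.5238

0.5238


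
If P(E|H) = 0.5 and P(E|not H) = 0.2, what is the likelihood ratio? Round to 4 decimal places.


Likelihood ratio = P(E|H) / P(E|not H)
= 0.5 / 0.2
= 2.5

2.5


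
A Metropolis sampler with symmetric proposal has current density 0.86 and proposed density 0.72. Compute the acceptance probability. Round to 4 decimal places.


For symmetric proposals, acceptance = min(1, pi(x*)/pi(x))
= min(1, 0.72/0.86)
= min(1, 0.8372) = 0.8372

0.8372


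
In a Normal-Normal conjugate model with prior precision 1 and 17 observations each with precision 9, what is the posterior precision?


Posterior precision = prior precision + n * observation precision
= 1 + 17 * 9
= 1 + 153 = 154

154


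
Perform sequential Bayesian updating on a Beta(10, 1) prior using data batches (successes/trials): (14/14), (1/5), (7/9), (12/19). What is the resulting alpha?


Accumulate successes: 34
Posterior alpha = prior alpha + sum of successes
= 10 + 34 = 44

44


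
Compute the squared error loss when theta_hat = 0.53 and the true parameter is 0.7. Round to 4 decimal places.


L = (theta_hat - theta_true)^2
= (0.53 - 0.7)^2
= -0.17^2 = 0.0289

0.0289


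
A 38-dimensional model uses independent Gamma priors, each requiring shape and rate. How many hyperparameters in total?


Per parameter: 2 (shape and rate).
Total = 38 * 2 = 76

76


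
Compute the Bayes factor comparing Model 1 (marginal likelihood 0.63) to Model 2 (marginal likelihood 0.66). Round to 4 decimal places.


BF12 = marginal likelihood of M1 / marginal likelihood of M2
= 0.63/0.66
= 0.9545

0.9545


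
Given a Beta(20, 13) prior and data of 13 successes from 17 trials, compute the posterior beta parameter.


Number of failures = 17 - 13 = 4
Posterior beta = 13 + 4 = 17

17


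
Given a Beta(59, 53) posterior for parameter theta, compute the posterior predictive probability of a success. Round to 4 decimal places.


For a Beta-Bernoulli model, the predictive probability is the mean:
P(success) = 59/(59+53) = 59/112 = 0.5268

0.5268


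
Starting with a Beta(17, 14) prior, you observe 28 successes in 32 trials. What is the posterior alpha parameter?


For a Beta-Binomial conjugate model:
Posterior alpha = prior alpha + number of successes
= 17 + 28 = 45

45


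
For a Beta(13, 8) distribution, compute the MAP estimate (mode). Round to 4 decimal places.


MAP = mode = (a-1)/(a+b-2)
= (13-1)/(13+8-2)
= 12/19 = 0.6316

0.6316


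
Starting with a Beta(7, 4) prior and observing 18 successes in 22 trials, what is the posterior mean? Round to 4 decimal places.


Posterior parameters: alpha = 7 + 18 = 25
beta = 4 + 4 = 8
Posterior mean = alpha / (alpha + beta) = 25 / 33
= 0.7576

0.7576


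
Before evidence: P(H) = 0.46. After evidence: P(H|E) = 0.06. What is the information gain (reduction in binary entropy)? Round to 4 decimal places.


Prior entropy = 0.9954
Posterior entropy = 0.3274
Information gain = 0.9954 - 0.3274 = 0.6679

0.6679


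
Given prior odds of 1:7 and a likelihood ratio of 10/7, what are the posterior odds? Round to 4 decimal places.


Posterior odds = prior odds * LR
Prior odds = 1/7 = 0.1429
LR = 10/7 = 1.4286
Posterior odds = 0.1429 * 1.4286 = 0.2041

0.2041


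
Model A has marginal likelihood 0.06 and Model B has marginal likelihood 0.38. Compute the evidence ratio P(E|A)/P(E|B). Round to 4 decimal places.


Evidence ratio = P(E|A) / P(E|B)
= 0.06 / 0.38
= 0.1579

0.1579


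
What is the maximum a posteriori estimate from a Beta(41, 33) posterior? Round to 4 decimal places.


The MAP estimate equals the mode of the distribution.
Mode of Beta(a,b) = (a-1)/(a+b-2)
= 40/72
= 0.5556

0.5556


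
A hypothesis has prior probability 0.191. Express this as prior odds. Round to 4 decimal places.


Odds = P(H) / P(not H) = 0.191 / 0.809
= 0.2361

0.2361


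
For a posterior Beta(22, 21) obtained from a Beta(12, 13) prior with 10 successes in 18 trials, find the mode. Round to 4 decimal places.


Mode = (alpha - 1) / (alpha + beta - 2)
= 21 / 41
= 0.5122

0.5122


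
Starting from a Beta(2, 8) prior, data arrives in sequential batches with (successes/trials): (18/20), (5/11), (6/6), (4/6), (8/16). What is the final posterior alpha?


In sequential Bayesian updating, we sum all successes.
Total successes = 41
Final alpha = 2 + 41 = 43

43


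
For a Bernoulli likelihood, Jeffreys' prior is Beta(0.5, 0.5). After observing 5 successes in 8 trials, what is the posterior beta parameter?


Jeffreys' prior for Bernoulli is Beta(0.5, 0.5).
Posterior is Beta(0.5 + k, 0.5 + n - k).
Posterior beta = 0.5 + (n - k) = 0.5 + 3 = 3.5

3.5


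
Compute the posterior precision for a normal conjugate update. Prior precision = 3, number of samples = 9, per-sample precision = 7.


tau_post = tau_0 + n * tau
= 3 + 9 * 7 = 66

66


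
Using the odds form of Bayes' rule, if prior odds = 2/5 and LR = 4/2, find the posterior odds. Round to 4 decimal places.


Bayes' rule in odds form: posterior odds = prior odds * LR
= (2 * 4) / (5 * 2)
= 8/10 = 0.8

0.8


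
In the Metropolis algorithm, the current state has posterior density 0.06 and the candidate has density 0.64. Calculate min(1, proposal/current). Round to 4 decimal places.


Ratio = 0.64/0.06 = 10.6667
Acceptance probability = min(1, 10.6667)
= 1.0

1.0


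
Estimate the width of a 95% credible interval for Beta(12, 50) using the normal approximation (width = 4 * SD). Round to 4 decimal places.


For Beta(a,b): Var = ab/((a+b)^2(a+b+1))
Var = 0.0025, SD = 0.0498
Approximate 95% CI width = 4 * 0.0498 = 0.1991

0.1991


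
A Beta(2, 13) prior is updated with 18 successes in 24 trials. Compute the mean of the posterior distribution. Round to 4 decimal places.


After update: Beta(20, 19)
Mean = 20 / (20 + 19) = 20 / 39
= 0.5128

0.5128


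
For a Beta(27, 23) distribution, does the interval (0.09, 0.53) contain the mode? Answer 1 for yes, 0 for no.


Mode of Beta(a,b) = (a-1)/(a+b-2)
= (27-1)/(27+23-2) = 0.5417
Check: 0.09 <= 0.5417 <= 0.53?
Result: 0

0


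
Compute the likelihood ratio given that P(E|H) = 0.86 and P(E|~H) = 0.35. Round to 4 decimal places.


LR = P(E|H) / P(E|~H)
= 0.86 / 0.35 = 2.4571

2.4571


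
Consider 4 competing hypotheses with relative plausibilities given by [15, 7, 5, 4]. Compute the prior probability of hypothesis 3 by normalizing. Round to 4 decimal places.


Sum of weights = 15 + 7 + 5 + 4 = 31
Normalized prior for H3 = 5 / 31
= 0.1613

0.1613


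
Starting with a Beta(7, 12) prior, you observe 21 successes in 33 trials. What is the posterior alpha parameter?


For a Beta-Binomial conjugate model:
Posterior alpha = prior alpha + number of successes
= 7 + 21 = 28

28


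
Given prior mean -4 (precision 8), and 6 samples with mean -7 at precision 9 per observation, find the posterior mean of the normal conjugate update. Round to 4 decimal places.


The posterior mean is a precision-weighted average of prior and data.
Post. prec. = 8 + 54 = 62
Post. mean = (-32 + -378)/62 = -410/62 = -6.6129

-6.6129


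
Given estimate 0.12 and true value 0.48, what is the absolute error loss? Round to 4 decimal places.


Absolute error = |estimate - true|
= |-0.36| = 0.36

0.36


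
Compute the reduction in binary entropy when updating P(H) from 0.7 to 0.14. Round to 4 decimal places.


H_before = -p*log2(p) - (1-p)*log2(1-p) for p=0.7: 0.8813
H_after for p=0.14: 0.5842
Reduction = 0.8813 - 0.5842 = 0.2971

0.2971


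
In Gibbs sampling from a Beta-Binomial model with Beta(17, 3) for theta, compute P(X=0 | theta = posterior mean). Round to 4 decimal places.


Posterior mean = alpha/(alpha+beta) = 17/20 = 0.85
P(X=0|theta=mean) = 1 - theta = 0.15

0.15


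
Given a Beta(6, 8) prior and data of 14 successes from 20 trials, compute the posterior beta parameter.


Number of failures = 20 - 14 = 6
Posterior beta = 8 + 6 = 14

14


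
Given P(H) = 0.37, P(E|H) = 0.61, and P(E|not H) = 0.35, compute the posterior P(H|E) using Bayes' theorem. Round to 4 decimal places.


By Bayes' theorem: P(H|E) = P(E|H)*P(H) / P(E)
P(E) = P(E|H)*P(H) + P(E|not H)*P(not H)
P(E) = 0.61*0.37 + 0.35*0.63 = 0.4462
P(H|E) = 0.61*0.37 / 0.4462 = 0.5058

0.5058


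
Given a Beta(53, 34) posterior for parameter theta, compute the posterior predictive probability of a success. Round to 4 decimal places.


For a Beta-Bernoulli model, the predictive probability is the mean:
P(success) = 53/(53+34) = 53/87 = 0.6092

0.6092


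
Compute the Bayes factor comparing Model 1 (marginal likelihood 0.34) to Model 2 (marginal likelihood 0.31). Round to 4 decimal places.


BF12 = marginal likelihood of M1 / marginal likelihood of M2
= 0.34/0.31
= 1.0968

1.0968


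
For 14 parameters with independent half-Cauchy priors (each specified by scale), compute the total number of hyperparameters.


A half-Cauchy prior has 1 hyperparameter per parameter.
Total = 14 * 1 = 14

14


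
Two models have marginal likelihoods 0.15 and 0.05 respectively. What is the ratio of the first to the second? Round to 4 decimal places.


Evidence ratio = 0.15 / 0.05
= 3.0

3.0


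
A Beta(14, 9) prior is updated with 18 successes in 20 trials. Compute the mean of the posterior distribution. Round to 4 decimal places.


After update: Beta(32, 11)
Mean = 32 / (32 + 11) = 32 / 43
= 0.7442

0.7442


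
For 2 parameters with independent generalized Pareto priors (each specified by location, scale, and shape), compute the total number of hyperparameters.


A generalized Pareto prior has 3 hyperparameters per parameter.
Total = 2 * 3 = 6

6


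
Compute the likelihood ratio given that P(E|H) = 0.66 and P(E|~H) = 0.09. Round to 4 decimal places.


LR = P(E|H) / P(E|~H)
= 0.66 / 0.09 = 7.3333

7.3333


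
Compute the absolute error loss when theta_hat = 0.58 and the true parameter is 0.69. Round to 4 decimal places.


L = |theta_hat - theta_true|
= |0.58 - 0.69| = 0.11

0.11


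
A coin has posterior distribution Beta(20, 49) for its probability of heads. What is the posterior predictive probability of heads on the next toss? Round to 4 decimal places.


Posterior predictive = E[theta] = alpha/(alpha+beta)
= 20/69
= 0.2899

0.2899


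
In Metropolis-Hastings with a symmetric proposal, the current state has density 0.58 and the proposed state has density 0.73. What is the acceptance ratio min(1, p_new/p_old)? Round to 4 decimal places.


Ratio = p_new / p_old = 0.73 / 0.58 = 1.2586
Acceptance = min(1, 1.2586) = 1.0

1.0


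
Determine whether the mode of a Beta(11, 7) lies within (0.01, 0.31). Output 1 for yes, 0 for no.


First find the mode: (a-1)/(a+b-2) = 0.625
Is 0.625 in (0.01, 0.31)? 0

0


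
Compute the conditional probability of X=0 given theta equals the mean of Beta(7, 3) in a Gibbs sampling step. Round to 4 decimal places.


Mean of Beta(7, 3) = 0.7
P(X=0 | theta=0.7) = 0.3

0.3


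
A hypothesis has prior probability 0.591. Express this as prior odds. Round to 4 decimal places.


Odds = P(H) / P(not H) = 0.591 / 0.409
= 1.445

1.445


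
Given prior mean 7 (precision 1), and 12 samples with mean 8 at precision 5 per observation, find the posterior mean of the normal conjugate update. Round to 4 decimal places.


The posterior mean is a precision-weighted average of prior and data.
Post. prec. = 1 + 60 = 61
Post. mean = (7 + 480)/61 = 487/61 = 7.9836

7.9836


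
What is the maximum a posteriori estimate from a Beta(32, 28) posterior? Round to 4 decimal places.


The MAP estimate equals the mode of the distribution.
Mode of Beta(a,b) = (a-1)/(a+b-2)
= 31/58
= 0.5345

0.5345


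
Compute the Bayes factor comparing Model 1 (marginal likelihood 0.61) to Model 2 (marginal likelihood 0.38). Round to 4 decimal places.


BF12 = marginal likelihood of M1 / marginal likelihood of M2
= 0.61/0.38
= 1.6053

1.6053


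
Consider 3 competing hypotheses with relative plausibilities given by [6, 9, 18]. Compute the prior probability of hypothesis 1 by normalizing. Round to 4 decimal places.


Sum of weights = 6 + 9 + 18 = 33
Normalized prior for H1 = 6 / 33
= 0.1818

0.1818
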